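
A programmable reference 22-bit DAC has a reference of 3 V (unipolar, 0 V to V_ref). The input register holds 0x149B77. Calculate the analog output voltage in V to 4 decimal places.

0.9660 V

LSB = 3 V / 2^22 = 0.72 µV.
Code 0x149B77 = 1350519 decimal.
V_out = 0 + 1350519 × 7.15256e-07 V = 0.965966 V.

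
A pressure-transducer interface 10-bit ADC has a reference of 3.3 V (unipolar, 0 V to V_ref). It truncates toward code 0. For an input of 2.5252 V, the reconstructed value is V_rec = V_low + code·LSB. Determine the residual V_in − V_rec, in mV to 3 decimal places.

One LSB is 3.3 V / 1024 = 3.223 mV.
(2.5252 − 0)/0.00322266 = 783.5772; ⌊·⌋ gives code 783.
Code 783 maps back to 0 + 783×0.00322266 V = 2.5233398 V.
V_in − V_rec = 0.00186016 V = 1.860 mV.

1.860 mV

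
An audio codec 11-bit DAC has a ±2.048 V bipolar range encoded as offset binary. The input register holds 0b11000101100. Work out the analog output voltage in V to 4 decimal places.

LSB = 4.096 V / 2^11 = 2.000 mV.
Code 0b11000101100 = 1580 decimal.
V_out = (−2.048) + 1580 × 0.002 V = 1.112 V.

1.1120 V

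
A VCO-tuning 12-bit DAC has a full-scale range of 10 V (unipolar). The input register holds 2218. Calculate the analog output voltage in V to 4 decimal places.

LSB = 10 V / 2^12 = 2.441 mV.
V_out = 0 + 2218 × 0.00244141 V = 5.41504 V.

5.4150 V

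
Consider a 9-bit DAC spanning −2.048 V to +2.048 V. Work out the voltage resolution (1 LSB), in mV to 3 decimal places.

Full-scale span = 4.096 V.
LSB = 4.096 / 2^9 = 4.096 / 512 = 0.008 V = 8.000 mV.

8.000 mV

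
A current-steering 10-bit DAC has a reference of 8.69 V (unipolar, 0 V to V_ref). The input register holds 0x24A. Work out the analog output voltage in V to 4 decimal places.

LSB = 8.69 V / 2^10 = 8.486 mV.
Code 0x24A = 586 decimal.
V_out = 0 + 586 × 0.00848633 V = 4.97299 V.

4.9730 V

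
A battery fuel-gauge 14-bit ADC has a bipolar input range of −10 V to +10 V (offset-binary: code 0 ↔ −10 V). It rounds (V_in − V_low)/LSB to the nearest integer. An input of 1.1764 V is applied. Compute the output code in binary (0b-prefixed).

Full-scale span = 20 V; LSB = 20/2^14 = 1.221 mV.
(V_in − V_low)/LSB = (1.1764 − (−10)) / 0.0012207 = 9155.707.
So the output code is 9156.
In binary (0b-prefixed): 0b10001111000100.

code 0b10001111000100 (decimal 9156)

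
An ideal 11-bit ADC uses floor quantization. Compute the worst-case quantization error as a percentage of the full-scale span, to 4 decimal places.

0.0488 %

Truncating → worst-case error = 1 LSB = V_FS/2^11, so 100/2048 = 0.0488281 % of full scale.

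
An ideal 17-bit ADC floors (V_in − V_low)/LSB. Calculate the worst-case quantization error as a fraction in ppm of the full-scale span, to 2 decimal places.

Truncating → worst-case error = 1 LSB = V_FS/2^17, so 1e+06/131072 = 7.62939 ppm of full scale.

7.63 ppm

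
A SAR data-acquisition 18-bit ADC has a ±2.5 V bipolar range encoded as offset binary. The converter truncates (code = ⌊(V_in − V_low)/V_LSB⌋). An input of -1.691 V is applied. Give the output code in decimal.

code 42414

Full-scale span = 5 V; LSB = 5/2^18 = 19.07 µV.
(V_in − V_low)/LSB = (-1.691 − (−2.5)) / 1.90735e-05 = 42414.899.
Floor → code 42414.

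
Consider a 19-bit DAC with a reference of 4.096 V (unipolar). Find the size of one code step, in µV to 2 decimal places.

Full-scale span = 4.096 V.
LSB = 4.096 / 2^19 = 4.096 / 524288 = 7.8125e-06 V = 7.81 µV.

7.81 µV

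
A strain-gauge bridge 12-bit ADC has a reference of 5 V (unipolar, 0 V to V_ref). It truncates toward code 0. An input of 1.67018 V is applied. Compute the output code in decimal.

With 4096 levels over 5 V, one step is 1.221 mV.
(V_in − V_low)/LSB = (1.67018 − 0) / 0.0012207 = 1368.211.
⌊·⌋(1368.211) = 1368.

code 1368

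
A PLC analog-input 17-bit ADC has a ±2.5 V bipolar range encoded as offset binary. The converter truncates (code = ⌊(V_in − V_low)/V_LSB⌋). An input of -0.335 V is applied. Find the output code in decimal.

code 56754

LSB = 5 V / 131072 = 38.15 µV.
(-0.335 − (−2.5)) / 3.8147e-05 = 56754.176 LSBs.
⌊·⌋(56754.176) = 56754.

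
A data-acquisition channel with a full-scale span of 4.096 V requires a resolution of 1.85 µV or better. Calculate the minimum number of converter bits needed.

Number of steps required ≥ 4.096 V / 1.85 µV = 2214054.05.
Need 2^N ≥ 2214054.05; 2^21 = 2097152, 2^22 = 4194304.
Minimum N = 22.

22 bits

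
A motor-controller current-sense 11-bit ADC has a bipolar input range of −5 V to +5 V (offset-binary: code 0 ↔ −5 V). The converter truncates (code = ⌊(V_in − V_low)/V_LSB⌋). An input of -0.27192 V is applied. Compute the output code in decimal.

code 968

With 2048 levels over 10 V, one step is 4.883 mV.
Input sits at 968.311 steps above V_low.
Floor → code 968.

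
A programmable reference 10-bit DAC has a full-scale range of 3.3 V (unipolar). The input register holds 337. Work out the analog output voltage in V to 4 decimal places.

LSB = 3.3 V / 2^10 = 3.223 mV.
V_out = 0 + 337 × 0.00322266 V = 1.08604 V.

1.0860 V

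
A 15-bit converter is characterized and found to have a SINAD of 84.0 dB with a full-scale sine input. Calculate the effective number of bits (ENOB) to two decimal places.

ENOB = (SINAD − 1.76) / 6.02 = (84.0 − 1.76)/6.02 = 13.661.

13.66 bits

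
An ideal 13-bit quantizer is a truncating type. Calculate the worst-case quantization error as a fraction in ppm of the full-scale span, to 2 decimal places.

122.07 ppm

Truncating → worst-case error = 1 LSB = V_FS/2^13, so 1e+06/8192 = 122.07 ppm of full scale.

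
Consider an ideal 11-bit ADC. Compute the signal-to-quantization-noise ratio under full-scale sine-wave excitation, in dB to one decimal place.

68.0 dB

SNR ≈ 6.02·N + 1.76 dB = 6.02·11 + 1.76 = 67.98 dB.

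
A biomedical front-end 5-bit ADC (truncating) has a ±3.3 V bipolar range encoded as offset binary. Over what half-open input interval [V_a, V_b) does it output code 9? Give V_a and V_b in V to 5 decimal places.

LSB = 6.6/2^5 = 206.250 mV.
V_a = V_low + 9·LSB = -1.44375 V; V_b = V_low + 10·LSB = -1.2375 V.

[-1.44375 V, -1.23750 V)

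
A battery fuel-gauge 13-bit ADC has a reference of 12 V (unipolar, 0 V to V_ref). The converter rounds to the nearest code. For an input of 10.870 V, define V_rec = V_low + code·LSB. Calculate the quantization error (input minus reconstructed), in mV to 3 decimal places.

-0.605 mV

LSB = 12/2^13 = 1.465 mV.
Scaled input = 7420.5867 LSBs, so code = 7421.
Reconstructed: 10.870605 V.
Error = 10.870 − 10.870605 = -0.000605469 V = -0.605 mV.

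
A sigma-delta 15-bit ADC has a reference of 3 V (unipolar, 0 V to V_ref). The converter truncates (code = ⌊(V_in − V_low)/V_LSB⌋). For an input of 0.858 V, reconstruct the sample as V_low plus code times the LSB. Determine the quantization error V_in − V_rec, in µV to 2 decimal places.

One LSB is 3 V / 32768 = 91.55 µV.
Scaled input = 9371.6480 LSBs, so code = 9371.
Reconstructed: 0.85794067 V.
Difference: 5.93262e-05 V → 59.33 µV.

59.33 µV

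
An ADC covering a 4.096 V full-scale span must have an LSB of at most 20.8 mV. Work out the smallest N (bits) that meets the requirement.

8 bits

Number of steps required ≥ 4.096 V / 20.8 mV = 196.92.
Need 2^N ≥ 196.92; 2^7 = 128, 2^8 = 256.
Minimum N = 8.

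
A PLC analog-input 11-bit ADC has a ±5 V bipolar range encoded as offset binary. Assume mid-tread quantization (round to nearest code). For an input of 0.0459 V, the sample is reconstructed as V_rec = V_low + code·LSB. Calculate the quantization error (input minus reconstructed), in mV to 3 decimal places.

1.955 mV

LSB = 10/2^11 = 4.883 mV.
(0.0459 − (−5))/0.00488281 = 1033.4003; round gives code 1033.
V_rec = (−5) + 1033·0.00488281 = 0.043945312 V.
Error = 0.0459 − 0.043945312 = 0.00195469 V = 1.955 mV.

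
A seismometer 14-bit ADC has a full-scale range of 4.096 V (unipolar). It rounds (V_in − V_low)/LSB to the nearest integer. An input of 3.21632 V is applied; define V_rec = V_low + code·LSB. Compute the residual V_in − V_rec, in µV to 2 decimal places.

70.00 µV

LSB = 4.096/2^14 = 250.00 µV.
Scaled input = 12865.2800 LSBs, so code = 12865.
V_rec = 0 + 12865·0.00025 = 3.21625 V.
V_in − V_rec = 7e-05 V = 70.00 µV.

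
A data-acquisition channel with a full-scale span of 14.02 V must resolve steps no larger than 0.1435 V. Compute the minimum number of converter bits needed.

Number of steps required ≥ 14.02 V / 0.1435 V = 97.70.
Need 2^N ≥ 97.70; 2^6 = 64, 2^7 = 128.
Minimum N = 7.

7 bits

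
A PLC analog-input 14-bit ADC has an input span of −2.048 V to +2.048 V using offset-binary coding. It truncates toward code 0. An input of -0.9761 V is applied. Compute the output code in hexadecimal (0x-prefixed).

code 0x10BF (decimal 4287)

LSB = 4.096 V / 16384 = 250.00 µV.
(V_in − V_low)/LSB = (-0.9761 − (−2.048)) / 0.00025 = 4287.600.
So the output code is 4287.
In hexadecimal (0x-prefixed): 0x10BF.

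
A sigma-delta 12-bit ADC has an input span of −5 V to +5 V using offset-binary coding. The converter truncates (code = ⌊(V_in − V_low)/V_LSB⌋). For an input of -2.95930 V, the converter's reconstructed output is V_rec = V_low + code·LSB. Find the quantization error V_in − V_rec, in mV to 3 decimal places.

One LSB is 10 V / 4096 = 2.441 mV.
(-2.95930 − (−5))/0.00244141 = 835.8707; ⌊·⌋ gives code 835.
Code 835 maps back to (−5) + 835×0.00244141 V = -2.9614258 V.
Error = -2.95930 − (−2.9614258) = 0.00212578 V = 2.126 mV.

2.126 mV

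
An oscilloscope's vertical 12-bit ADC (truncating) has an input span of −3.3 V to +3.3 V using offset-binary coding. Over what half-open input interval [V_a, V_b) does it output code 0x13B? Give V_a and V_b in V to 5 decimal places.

LSB = 6.6/2^12 = 1.611 mV.
Code 0x13B = 315 decimal.
V_a = V_low + 315·LSB = -2.79243 V; V_b = V_low + 316·LSB = -2.79082 V.

[-2.79243 V, -2.79082 V)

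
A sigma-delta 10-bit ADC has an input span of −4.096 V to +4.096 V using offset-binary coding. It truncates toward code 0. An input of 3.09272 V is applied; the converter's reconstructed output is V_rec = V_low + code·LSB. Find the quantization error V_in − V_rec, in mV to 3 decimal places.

LSB = 8.192/2^10 = 8.000 mV.
Scaled input = 898.5900 LSBs, so code = 898.
Code 898 maps back to (−4.096) + 898×0.008 V = 3.088 V.
Difference: 0.00472 V → 4.720 mV.

4.720 mV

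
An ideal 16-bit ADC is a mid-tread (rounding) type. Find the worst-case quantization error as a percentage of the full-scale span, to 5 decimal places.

Rounding → worst-case error = ½ LSB = V_FS/2^17, so 100/131072 = 0.000762939 % of full scale.

0.00076 %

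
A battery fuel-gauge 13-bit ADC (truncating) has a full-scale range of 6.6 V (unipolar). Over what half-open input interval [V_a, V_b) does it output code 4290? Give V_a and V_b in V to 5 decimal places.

LSB = 6.6/2^13 = 0.806 mV.
V_a = V_low + 4290·LSB = 3.4563 V; V_b = V_low + 4291·LSB = 3.4571 V.

[3.45630 V, 3.45710 V)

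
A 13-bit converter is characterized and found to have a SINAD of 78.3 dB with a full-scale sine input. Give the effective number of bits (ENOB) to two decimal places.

ENOB = (SINAD − 1.76) / 6.02 = (78.3 − 1.76)/6.02 = 12.714.

12.71 bits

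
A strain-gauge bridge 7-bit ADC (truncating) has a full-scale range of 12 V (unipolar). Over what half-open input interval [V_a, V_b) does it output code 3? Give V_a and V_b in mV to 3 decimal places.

[281.250 mV, 375.000 mV)

LSB = 12/2^7 = 93.750 mV.
V_a = V_low + 3·LSB = 0.28125 V; V_b = V_low + 4·LSB = 0.375 V.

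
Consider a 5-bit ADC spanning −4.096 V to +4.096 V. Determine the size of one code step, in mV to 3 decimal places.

Full-scale span = 8.192 V.
LSB = 8.192 / 2^5 = 8.192 / 32 = 0.256 V = 256.000 mV.

256.000 mV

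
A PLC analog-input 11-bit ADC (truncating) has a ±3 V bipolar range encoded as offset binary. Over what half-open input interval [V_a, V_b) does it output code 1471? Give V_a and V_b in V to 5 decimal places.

[1.30957 V, 1.31250 V)

LSB = 6/2^11 = 2.930 mV.
V_a = V_low + 1471·LSB = 1.30957 V; V_b = V_low + 1472·LSB = 1.3125 V.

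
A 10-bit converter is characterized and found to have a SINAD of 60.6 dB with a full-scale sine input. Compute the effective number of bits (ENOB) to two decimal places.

ENOB = (SINAD − 1.76) / 6.02 = (60.6 − 1.76)/6.02 = 9.774.

9.77 bits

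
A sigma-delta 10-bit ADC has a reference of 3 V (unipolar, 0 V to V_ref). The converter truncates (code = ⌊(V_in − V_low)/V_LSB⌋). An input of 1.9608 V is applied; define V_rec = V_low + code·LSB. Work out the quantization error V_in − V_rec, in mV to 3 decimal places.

Step size: 3 V ÷ 2^10 = 2.930 mV.
(1.9608 − 0)/0.00292969 = 669.2864; ⌊·⌋ gives code 669.
Code 669 maps back to 0 + 669×0.00292969 V = 1.9599609 V.
Difference: 0.000839062 V → 0.839 mV.

0.839 mV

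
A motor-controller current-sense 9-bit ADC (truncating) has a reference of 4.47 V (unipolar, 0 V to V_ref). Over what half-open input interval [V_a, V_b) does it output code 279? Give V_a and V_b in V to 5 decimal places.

[2.43580 V, 2.44453 V)

LSB = 4.47/2^9 = 8.730 mV.
V_a = V_low + 279·LSB = 2.4358 V; V_b = V_low + 280·LSB = 2.44453 V.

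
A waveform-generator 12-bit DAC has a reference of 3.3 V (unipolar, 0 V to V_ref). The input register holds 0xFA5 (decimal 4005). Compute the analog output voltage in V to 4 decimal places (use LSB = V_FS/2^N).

3.2267 V

LSB = 3.3 V / 2^12 = 0.806 mV.
Code 0xFA5 = 4005 decimal.
V_out = 0 + 4005 × 0.000805664 V = 3.22668 V.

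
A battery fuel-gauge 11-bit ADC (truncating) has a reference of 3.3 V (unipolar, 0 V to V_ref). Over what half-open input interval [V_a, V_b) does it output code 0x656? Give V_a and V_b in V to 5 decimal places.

[2.61357 V, 2.61519 V)

LSB = 3.3/2^11 = 1.611 mV.
Code 0x656 = 1622 decimal.
V_a = V_low + 1622·LSB = 2.61357 V; V_b = V_low + 1623·LSB = 2.61519 V.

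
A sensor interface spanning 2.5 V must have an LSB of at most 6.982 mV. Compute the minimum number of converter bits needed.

9 bits

Number of steps required ≥ 2.5 V / 6.982 mV = 358.06.
Need 2^N ≥ 358.06; 2^8 = 256, 2^9 = 512.
Minimum N = 9.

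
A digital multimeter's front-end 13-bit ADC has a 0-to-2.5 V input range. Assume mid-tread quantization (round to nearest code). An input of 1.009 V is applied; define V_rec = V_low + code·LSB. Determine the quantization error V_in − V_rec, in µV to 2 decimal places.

Step size: 2.5 V ÷ 2^13 = 305.18 µV.
(V_in − V_low)/LSB = (1.009 − 0)/0.000305176 = 3306.2912 → code 3306 (round).
V_rec = 0 + 3306·0.000305176 = 1.0089111 V.
V_in − V_rec = 8.88672e-05 V = 88.87 µV.

88.87 µV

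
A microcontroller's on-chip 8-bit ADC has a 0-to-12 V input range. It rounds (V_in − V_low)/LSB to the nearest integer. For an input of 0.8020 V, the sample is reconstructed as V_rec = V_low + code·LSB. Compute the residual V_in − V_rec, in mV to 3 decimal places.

5.125 mV

Step size: 12 V ÷ 2^8 = 46.875 mV.
(V_in − V_low)/LSB = (0.8020 − 0)/0.046875 = 17.1093 → code 17 (round).
Reconstructed: 0.796875 V.
Error = 0.8020 − 0.796875 = 0.005125 V = 5.125 mV.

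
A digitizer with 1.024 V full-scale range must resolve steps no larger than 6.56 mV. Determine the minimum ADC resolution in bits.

8 bits

Number of steps required ≥ 1.024 V / 6.56 mV = 156.10.
Need 2^N ≥ 156.10; 2^7 = 128, 2^8 = 256.
Minimum N = 8.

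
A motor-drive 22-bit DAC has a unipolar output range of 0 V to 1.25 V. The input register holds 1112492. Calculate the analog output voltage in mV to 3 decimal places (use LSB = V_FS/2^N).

LSB = 1.25 V / 2^22 = 0.30 µV.
V_out = 0 + 1112492 × 2.98023e-07 V = 0.331548 V.
= 331.548 mV.

331.548 mV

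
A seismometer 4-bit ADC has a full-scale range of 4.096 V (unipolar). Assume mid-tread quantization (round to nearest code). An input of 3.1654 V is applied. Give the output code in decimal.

code 12

With 16 levels over 4.096 V, one step is 256.000 mV.
Input sits at 12.365 steps above V_low.
round(12.365) = 12.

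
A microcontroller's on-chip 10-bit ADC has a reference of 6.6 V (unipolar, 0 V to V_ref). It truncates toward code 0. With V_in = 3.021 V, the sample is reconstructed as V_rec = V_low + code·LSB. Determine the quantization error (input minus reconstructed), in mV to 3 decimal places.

4.594 mV

Step size: 6.6 V ÷ 2^10 = 6.445 mV.
Scaled input = 468.7127 LSBs, so code = 468.
V_rec = 0 + 468·0.00644531 = 3.0164063 V.
V_in − V_rec = 0.00459375 V = 4.594 mV.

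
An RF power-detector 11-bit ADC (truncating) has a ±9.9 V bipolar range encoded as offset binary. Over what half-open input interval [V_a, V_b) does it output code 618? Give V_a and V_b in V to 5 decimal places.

LSB = 19.8/2^11 = 9.668 mV.
V_a = V_low + 618·LSB = -3.9252 V; V_b = V_low + 619·LSB = -3.91553 V.

[-3.92520 V, -3.91553 V)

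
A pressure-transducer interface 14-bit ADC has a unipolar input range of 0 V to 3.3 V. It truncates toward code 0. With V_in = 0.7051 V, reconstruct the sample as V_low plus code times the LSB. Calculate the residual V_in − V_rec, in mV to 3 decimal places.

0.144 mV

LSB = 3.3/2^14 = 201.42 µV.
Scaled input = 3500.7147 LSBs, so code = 3500.
V_rec = 0 + 3500·0.000201416 = 0.70495605 V.
Difference: 0.000143945 V → 0.144 mV.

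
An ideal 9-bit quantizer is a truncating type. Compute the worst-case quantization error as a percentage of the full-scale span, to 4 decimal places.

0.1953 %

Truncating → worst-case error = 1 LSB = V_FS/2^9, so 100/512 = 0.195312 % of full scale.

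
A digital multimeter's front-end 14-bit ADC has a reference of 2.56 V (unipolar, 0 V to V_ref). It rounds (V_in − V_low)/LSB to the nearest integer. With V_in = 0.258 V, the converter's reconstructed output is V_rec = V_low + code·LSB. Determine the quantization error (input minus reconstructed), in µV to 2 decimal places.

31.25 µV

One LSB is 2.56 V / 16384 = 156.25 µV.
Scaled input = 1651.2000 LSBs, so code = 1651.
V_rec = 0 + 1651·0.00015625 = 0.25796875 V.
Difference: 3.125e-05 V → 31.25 µV.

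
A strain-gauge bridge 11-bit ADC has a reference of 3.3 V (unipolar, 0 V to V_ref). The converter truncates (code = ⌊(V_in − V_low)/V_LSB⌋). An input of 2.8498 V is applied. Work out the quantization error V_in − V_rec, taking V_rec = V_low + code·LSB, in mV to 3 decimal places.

Step size: 3.3 V ÷ 2^11 = 1.611 mV.
Scaled input = 1768.6032 LSBs, so code = 1768.
V_rec = 0 + 1768·0.00161133 = 2.8488281 V.
V_in − V_rec = 0.000971875 V = 0.972 mV.

0.972 mV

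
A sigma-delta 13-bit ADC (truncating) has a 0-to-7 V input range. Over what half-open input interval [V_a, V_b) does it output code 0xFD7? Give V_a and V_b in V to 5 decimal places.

[3.46497 V, 3.46582 V)

LSB = 7/2^13 = 0.854 mV.
Code 0xFD7 = 4055 decimal.
V_a = V_low + 4055·LSB = 3.46497 V; V_b = V_low + 4056·LSB = 3.46582 V.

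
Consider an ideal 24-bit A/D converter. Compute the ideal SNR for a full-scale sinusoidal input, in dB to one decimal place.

SNR ≈ 6.02·N + 1.76 dB = 6.02·24 + 1.76 = 146.24 dB.

146.2 dB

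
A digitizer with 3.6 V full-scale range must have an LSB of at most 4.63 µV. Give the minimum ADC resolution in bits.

Number of steps required ≥ 3.6 V / 4.63 µV = 777537.80.
Need 2^N ≥ 777537.80; 2^19 = 524288, 2^20 = 1048576.
Minimum N = 20.

20 bits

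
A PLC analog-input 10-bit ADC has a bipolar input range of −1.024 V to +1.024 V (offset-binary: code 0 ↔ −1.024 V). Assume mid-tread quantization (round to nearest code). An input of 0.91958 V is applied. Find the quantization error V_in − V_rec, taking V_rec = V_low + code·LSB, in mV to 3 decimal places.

Step size: 2.048 V ÷ 2^10 = 2.000 mV.
(V_in − V_low)/LSB = (0.91958 − (−1.024))/0.002 = 971.7900 → code 972 (round).
Reconstructed: 0.92 V.
Error = 0.91958 − 0.92 = -0.00042 V = -0.420 mV.

-0.420 mV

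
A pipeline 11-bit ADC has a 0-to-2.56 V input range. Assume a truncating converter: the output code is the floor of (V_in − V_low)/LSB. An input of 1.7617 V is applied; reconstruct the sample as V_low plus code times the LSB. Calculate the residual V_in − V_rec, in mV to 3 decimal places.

LSB = 2.56/2^11 = 1.250 mV.
(V_in − V_low)/LSB = (1.7617 − 0)/0.00125 = 1409.3600 → code 1409 (floor).
Reconstructed: 1.76125 V.
V_in − V_rec = 0.00045 V = 0.450 mV.

0.450 mV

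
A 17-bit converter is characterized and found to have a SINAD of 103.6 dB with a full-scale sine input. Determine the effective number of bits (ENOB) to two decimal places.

ENOB = (SINAD − 1.76) / 6.02 = (103.6 − 1.76)/6.02 = 16.917.

16.92 bits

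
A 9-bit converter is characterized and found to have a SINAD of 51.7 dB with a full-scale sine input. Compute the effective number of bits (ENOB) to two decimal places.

ENOB = (SINAD − 1.76) / 6.02 = (51.7 − 1.76)/6.02 = 8.296.

8.30 bits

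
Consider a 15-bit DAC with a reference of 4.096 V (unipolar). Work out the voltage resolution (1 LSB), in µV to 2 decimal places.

125.00 µV

Full-scale span = 4.096 V.
LSB = 4.096 / 2^15 = 4.096 / 32768 = 0.000125 V = 125.00 µV.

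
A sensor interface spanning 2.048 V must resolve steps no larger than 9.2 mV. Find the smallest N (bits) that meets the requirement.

Number of steps required ≥ 2.048 V / 9.2 mV = 222.61.
Need 2^N ≥ 222.61; 2^7 = 128, 2^8 = 256.
Minimum N = 8.

8 bits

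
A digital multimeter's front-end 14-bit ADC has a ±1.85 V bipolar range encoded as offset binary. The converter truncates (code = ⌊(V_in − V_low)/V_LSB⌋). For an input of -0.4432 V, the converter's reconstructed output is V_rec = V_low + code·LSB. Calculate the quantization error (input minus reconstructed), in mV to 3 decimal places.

0.104 mV

Step size: 3.7 V ÷ 2^14 = 225.83 µV.
Scaled input = 6229.4625 LSBs, so code = 6229.
Code 6229 maps back to (−1.85) + 6229×0.00022583 V = -0.44330444 V.
Error = -0.4432 − (−0.44330444) = 0.000104443 V = 0.104 mV.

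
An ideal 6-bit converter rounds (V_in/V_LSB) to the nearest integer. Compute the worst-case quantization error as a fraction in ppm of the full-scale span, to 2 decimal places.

Rounding → worst-case error = ½ LSB = V_FS/2^7, so 1e+06/128 = 7812.5 ppm of full scale.

7812.50 ppm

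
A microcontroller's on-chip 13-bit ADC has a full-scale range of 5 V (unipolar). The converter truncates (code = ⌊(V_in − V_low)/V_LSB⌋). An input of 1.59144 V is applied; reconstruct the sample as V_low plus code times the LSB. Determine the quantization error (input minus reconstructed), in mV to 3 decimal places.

One LSB is 5 V / 8192 = 0.610 mV.
(V_in − V_low)/LSB = (1.59144 − 0)/0.000610352 = 2607.4153 → code 2607 (floor).
Reconstructed: 1.5911865 V.
Error = 1.59144 − 1.5911865 = 0.000253477 V = 0.253 mV.

0.253 mV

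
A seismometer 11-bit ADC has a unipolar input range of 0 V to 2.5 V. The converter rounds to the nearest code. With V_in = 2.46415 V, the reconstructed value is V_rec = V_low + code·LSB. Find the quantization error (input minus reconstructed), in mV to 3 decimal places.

-0.450 mV

LSB = 2.5/2^11 = 1.221 mV.
(V_in − V_low)/LSB = (2.46415 − 0)/0.0012207 = 2018.6317 → code 2019 (round).
V_rec = 0 + 2019·0.0012207 = 2.4645996 V.
V_in − V_rec = -0.000449609 V = -0.450 mV.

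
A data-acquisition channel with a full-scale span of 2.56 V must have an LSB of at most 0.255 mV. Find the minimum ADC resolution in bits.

14 bits

Number of steps required ≥ 2.56 V / 0.255 mV = 10039.22.
Need 2^N ≥ 10039.22; 2^13 = 8192, 2^14 = 16384.
Minimum N = 14.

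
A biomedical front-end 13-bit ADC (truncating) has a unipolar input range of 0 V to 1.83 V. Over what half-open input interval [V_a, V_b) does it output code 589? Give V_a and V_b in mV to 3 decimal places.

[131.576 mV, 131.799 mV)

LSB = 1.83/2^13 = 223.39 µV.
V_a = V_low + 589·LSB = 0.131576 V; V_b = V_low + 590·LSB = 0.131799 V.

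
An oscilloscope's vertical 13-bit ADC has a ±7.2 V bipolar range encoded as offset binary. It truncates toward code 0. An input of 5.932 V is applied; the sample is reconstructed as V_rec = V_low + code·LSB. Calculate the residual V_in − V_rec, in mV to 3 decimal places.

One LSB is 14.4 V / 8192 = 1.758 mV.
(5.932 − (−7.2))/0.00175781 = 7470.6489; ⌊·⌋ gives code 7470.
Code 7470 maps back to (−7.2) + 7470×0.00175781 V = 5.9308594 V.
Difference: 0.00114062 V → 1.141 mV.

1.141 mV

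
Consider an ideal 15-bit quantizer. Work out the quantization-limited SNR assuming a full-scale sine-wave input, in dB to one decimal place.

SNR ≈ 6.02·N + 1.76 dB = 6.02·15 + 1.76 = 92.06 dB.

92.1 dB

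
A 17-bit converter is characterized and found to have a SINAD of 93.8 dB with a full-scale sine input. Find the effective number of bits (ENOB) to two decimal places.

15.29 bits

ENOB = (SINAD − 1.76) / 6.02 = (93.8 − 1.76)/6.02 = 15.289.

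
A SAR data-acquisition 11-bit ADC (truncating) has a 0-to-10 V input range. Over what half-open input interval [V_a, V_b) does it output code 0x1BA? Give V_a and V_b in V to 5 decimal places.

[2.15820 V, 2.16309 V)

LSB = 10/2^11 = 4.883 mV.
Code 0x1BA = 442 decimal.
V_a = V_low + 442·LSB = 2.1582 V; V_b = V_low + 443·LSB = 2.16309 V.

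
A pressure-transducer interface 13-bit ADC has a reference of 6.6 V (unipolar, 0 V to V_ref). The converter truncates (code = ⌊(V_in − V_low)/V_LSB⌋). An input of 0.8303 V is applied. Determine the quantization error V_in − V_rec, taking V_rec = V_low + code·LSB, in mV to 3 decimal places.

One LSB is 6.6 V / 8192 = 0.806 mV.
(V_in − V_low)/LSB = (0.8303 − 0)/0.000805664 = 1030.5784 → code 1030 (floor).
Reconstructed: 0.82983398 V.
Difference: 0.000466016 V → 0.466 mV.

0.466 mV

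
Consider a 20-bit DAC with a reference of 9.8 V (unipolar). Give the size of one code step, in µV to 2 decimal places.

9.35 µV

Full-scale span = 9.8 V.
LSB = 9.8 / 2^20 = 9.8 / 1048576 = 9.34601e-06 V = 9.35 µV.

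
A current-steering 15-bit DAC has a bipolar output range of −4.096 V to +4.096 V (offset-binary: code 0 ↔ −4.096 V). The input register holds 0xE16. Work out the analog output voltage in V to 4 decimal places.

LSB = 8.192 V / 2^15 = 250.00 µV.
Code 0xE16 = 3606 decimal.
V_out = (−4.096) + 3606 × 0.00025 V = -3.1945 V.

-3.1945 V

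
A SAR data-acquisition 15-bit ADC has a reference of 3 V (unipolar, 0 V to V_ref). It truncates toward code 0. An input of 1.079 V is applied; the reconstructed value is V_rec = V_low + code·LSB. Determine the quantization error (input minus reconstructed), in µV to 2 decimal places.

LSB = 3/2^15 = 91.55 µV.
(V_in − V_low)/LSB = (1.079 − 0)/9.15527e-05 = 11785.5573 → code 11785 (floor).
Code 11785 maps back to 0 + 11785×9.15527e-05 V = 1.078949 V.
Difference: 5.10254e-05 V → 51.03 µV.

51.03 µV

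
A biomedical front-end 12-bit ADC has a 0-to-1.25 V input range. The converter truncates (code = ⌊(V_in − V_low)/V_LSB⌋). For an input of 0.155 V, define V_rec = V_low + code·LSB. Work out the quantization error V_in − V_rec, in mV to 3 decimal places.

Step size: 1.25 V ÷ 2^12 = 305.18 µV.
(0.155 − 0)/0.000305176 = 507.9040; ⌊·⌋ gives code 507.
Code 507 maps back to 0 + 507×0.000305176 V = 0.15472412 V.
Difference: 0.000275879 V → 0.276 mV.

0.276 mV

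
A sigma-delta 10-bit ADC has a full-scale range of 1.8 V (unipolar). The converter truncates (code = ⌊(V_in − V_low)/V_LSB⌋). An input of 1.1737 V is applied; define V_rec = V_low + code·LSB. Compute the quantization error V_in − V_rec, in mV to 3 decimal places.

1.239 mV

Step size: 1.8 V ÷ 2^10 = 1.758 mV.
Scaled input = 667.7049 LSBs, so code = 667.
Code 667 maps back to 0 + 667×0.00175781 V = 1.1724609 V.
Error = 1.1737 − 1.1724609 = 0.00123906 V = 1.239 mV.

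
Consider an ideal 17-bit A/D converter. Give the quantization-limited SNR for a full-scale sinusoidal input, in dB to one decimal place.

104.1 dB

SNR ≈ 6.02·N + 1.76 dB = 6.02·17 + 1.76 = 104.10 dB.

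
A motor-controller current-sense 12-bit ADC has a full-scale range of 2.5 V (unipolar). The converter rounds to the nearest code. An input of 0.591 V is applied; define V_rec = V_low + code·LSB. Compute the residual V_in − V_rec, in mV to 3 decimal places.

One LSB is 2.5 V / 4096 = 0.610 mV.
(0.591 − 0)/0.000610352 = 968.2944; round gives code 968.
Reconstructed: 0.59082031 V.
V_in − V_rec = 0.000179687 V = 0.180 mV.

0.180 mV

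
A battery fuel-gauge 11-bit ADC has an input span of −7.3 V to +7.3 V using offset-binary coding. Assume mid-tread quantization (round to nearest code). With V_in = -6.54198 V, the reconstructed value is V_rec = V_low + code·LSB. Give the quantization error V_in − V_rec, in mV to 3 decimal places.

Step size: 14.6 V ÷ 2^11 = 7.129 mV.
Scaled input = 106.3305 LSBs, so code = 106.
Reconstructed: -6.5443359 V.
Error = -6.54198 − (−6.5443359) = 0.00235594 V = 2.356 mV.

2.356 mV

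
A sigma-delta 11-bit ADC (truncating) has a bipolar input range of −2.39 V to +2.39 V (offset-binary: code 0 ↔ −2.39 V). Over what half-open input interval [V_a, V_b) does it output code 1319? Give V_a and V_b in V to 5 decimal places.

LSB = 4.78/2^11 = 2.334 mV.
V_a = V_low + 1319·LSB = 0.688525 V; V_b = V_low + 1320·LSB = 0.690859 V.

[0.68853 V, 0.69086 V)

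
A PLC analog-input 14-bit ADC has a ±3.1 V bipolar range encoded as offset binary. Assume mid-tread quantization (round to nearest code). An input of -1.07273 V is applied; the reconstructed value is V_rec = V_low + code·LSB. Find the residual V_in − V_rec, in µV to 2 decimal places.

84.94 µV

Step size: 6.2 V ÷ 2^14 = 378.42 µV.
Scaled input = 5357.2245 LSBs, so code = 5357.
Code 5357 maps back to (−3.1) + 5357×0.000378418 V = -1.0728149 V.
Difference: 8.49414e-05 V → 84.94 µV.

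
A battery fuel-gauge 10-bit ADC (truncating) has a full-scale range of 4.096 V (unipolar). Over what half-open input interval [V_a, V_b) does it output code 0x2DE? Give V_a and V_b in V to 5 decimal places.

[2.93600 V, 2.94000 V)

LSB = 4.096/2^10 = 4.000 mV.
Code 0x2DE = 734 decimal.
V_a = V_low + 734·LSB = 2.936 V; V_b = V_low + 735·LSB = 2.94 V.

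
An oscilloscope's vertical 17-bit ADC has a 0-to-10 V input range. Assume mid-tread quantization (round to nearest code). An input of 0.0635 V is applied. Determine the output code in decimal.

code 832

With 131072 levels over 10 V, one step is 76.29 µV.
Input sits at 832.307 steps above V_low.
Round → code 832.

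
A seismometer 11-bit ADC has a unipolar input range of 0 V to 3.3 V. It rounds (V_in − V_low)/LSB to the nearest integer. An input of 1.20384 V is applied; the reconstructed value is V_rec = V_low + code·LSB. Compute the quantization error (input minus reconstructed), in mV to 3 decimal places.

Step size: 3.3 V ÷ 2^11 = 1.611 mV.
(1.20384 − 0)/0.00161133 = 747.1104; round gives code 747.
Code 747 maps back to 0 + 747×0.00161133 V = 1.2036621 V.
Error = 1.20384 − 1.2036621 = 0.000177891 V = 0.178 mV.

0.178 mV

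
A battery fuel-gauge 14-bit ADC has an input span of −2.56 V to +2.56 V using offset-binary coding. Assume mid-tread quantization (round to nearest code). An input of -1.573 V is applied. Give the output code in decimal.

Full-scale span = 5.12 V; LSB = 5.12/2^14 = 312.50 µV.
Input sits at 3158.400 steps above V_low.
round(3158.400) = 3158.

code 3158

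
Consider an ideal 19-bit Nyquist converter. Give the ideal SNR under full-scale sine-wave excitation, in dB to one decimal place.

116.1 dB

SNR ≈ 6.02·N + 1.76 dB = 6.02·19 + 1.76 = 116.14 dB.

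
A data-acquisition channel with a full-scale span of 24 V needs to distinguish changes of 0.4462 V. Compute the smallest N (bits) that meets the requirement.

Number of steps required ≥ 24 V / 0.4462 V = 53.79.
Need 2^N ≥ 53.79; 2^5 = 32, 2^6 = 64.
Minimum N = 6.

6 bits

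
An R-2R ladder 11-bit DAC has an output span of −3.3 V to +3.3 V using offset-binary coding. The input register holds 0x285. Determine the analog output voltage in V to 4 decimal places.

-1.2214 V

LSB = 6.6 V / 2^11 = 3.223 mV.
Code 0x285 = 645 decimal.
V_out = (−3.3) + 645 × 0.00322266 V = -1.22139 V.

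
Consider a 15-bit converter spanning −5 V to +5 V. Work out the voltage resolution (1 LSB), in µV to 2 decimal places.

305.18 µV

Full-scale span = 10 V.
LSB = 10 / 2^15 = 10 / 32768 = 0.000305176 V = 305.18 µV.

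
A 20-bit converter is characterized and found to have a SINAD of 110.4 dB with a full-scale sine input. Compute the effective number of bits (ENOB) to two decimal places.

18.05 bits

ENOB = (SINAD − 1.76) / 6.02 = (110.4 − 1.76)/6.02 = 18.047.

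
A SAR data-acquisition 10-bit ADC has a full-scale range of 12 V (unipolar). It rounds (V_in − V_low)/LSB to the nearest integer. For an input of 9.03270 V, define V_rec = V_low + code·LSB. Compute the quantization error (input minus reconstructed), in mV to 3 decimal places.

-2.456 mV

LSB = 12/2^10 = 11.719 mV.
Scaled input = 770.7904 LSBs, so code = 771.
V_rec = 0 + 771·0.0117188 = 9.0351562 V.
Error = 9.03270 − 9.0351562 = -0.00245625 V = -2.456 mV.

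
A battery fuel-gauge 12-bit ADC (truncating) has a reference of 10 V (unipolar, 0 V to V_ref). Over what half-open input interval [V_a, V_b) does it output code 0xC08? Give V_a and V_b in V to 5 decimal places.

[7.51953 V, 7.52197 V)

LSB = 10/2^12 = 2.441 mV.
Code 0xC08 = 3080 decimal.
V_a = V_low + 3080·LSB = 7.51953 V; V_b = V_low + 3081·LSB = 7.52197 V.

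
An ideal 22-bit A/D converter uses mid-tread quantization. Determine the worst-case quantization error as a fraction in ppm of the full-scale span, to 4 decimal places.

0.1192 ppm

Rounding → worst-case error = ½ LSB = V_FS/2^23, so 1e+06/8388608 = 0.119209 ppm of full scale.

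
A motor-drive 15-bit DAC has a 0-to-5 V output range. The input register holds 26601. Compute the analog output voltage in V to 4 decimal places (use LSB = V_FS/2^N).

4.0590 V

LSB = 5 V / 2^15 = 152.59 µV.
V_out = 0 + 26601 × 0.000152588 V = 4.05899 V.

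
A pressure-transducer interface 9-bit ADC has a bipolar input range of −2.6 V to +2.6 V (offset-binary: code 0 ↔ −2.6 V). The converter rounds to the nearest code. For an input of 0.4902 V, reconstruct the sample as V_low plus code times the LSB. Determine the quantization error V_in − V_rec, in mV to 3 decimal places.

2.700 mV

LSB = 5.2/2^9 = 10.156 mV.
Scaled input = 304.2658 LSBs, so code = 304.
Reconstructed: 0.4875 V.
Difference: 0.0027 V → 2.700 mV.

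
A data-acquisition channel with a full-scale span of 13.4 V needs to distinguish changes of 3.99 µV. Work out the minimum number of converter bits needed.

Number of steps required ≥ 13.4 V / 3.99 µV = 3358395.99.
Need 2^N ≥ 3358395.99; 2^21 = 2097152, 2^22 = 4194304.
Minimum N = 22.

22 bits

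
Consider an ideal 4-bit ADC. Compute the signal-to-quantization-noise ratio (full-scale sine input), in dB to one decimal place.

25.8 dB

SNR ≈ 6.02·N + 1.76 dB = 6.02·4 + 1.76 = 25.84 dB.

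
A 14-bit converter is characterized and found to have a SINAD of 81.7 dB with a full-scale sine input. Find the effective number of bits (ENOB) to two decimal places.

13.28 bits

ENOB = (SINAD − 1.76) / 6.02 = (81.7 − 1.76)/6.02 = 13.279.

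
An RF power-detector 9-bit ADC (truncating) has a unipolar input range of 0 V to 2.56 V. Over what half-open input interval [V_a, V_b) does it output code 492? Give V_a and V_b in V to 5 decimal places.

[2.46000 V, 2.46500 V)

LSB = 2.56/2^9 = 5.000 mV.
V_a = V_low + 492·LSB = 2.46 V; V_b = V_low + 493·LSB = 2.465 V.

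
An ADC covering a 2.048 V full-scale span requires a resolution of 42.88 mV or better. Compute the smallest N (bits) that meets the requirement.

6 bits

Number of steps required ≥ 2.048 V / 42.88 mV = 47.76.
Need 2^N ≥ 47.76; 2^5 = 32, 2^6 = 64.
Minimum N = 6.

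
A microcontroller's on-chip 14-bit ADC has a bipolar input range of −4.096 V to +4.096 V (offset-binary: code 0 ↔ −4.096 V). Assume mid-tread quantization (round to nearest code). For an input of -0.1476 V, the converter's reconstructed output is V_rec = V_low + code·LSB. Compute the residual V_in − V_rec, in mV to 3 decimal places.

-0.100 mV

One LSB is 8.192 V / 16384 = 0.500 mV.
Scaled input = 7896.8000 LSBs, so code = 7897.
V_rec = (−4.096) + 7897·0.0005 = -0.1475 V.
V_in − V_rec = -0.0001 V = -0.100 mV.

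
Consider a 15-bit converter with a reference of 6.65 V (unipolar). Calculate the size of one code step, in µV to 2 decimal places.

202.94 µV

Full-scale span = 6.65 V.
LSB = 6.65 / 2^15 = 6.65 / 32768 = 0.000202942 V = 202.94 µV.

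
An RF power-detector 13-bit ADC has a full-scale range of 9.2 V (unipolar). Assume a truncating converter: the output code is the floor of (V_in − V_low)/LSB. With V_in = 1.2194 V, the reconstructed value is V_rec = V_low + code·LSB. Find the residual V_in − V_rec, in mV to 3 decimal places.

LSB = 9.2/2^13 = 1.123 mV.
(V_in − V_low)/LSB = (1.2194 − 0)/0.00112305 = 1085.7962 → code 1085 (floor).
V_rec = 0 + 1085·0.00112305 = 1.2185059 V.
Difference: 0.000894141 V → 0.894 mV.

0.894 mV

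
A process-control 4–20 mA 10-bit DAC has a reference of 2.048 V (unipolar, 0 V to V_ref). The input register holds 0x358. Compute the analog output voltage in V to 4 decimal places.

1.7120 V

LSB = 2.048 V / 2^10 = 2.000 mV.
Code 0x358 = 856 decimal.
V_out = 0 + 856 × 0.002 V = 1.712 V.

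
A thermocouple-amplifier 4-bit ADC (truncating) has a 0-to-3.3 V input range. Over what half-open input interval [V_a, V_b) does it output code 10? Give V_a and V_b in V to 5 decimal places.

[2.06250 V, 2.26875 V)

LSB = 3.3/2^4 = 206.250 mV.
V_a = V_low + 10·LSB = 2.0625 V; V_b = V_low + 11·LSB = 2.26875 V.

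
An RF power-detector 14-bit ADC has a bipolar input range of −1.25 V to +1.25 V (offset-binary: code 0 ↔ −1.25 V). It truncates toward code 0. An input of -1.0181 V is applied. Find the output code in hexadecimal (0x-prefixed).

Full-scale span = 2.5 V; LSB = 2.5/2^14 = 152.59 µV.
(-1.0181 − (−1.25)) / 0.000152588 = 1519.780 LSBs.
⌊·⌋(1519.780) = 1519.
In hexadecimal (0x-prefixed): 0x5EF.

code 0x5EF (decimal 1519)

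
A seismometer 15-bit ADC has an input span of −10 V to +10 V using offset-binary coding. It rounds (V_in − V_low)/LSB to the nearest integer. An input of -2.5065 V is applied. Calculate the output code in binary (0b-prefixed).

code 0b10111111110101 (decimal 12277)

LSB = 20 V / 32768 = 0.610 mV.
(-2.5065 − (−10)) / 0.000610352 = 12277.350 LSBs.
Round → code 12277.
In binary (0b-prefixed): 0b10111111110101.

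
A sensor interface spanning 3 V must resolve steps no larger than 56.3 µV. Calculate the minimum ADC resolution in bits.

16 bits

Number of steps required ≥ 3 V / 56.3 µV = 53285.97.
Need 2^N ≥ 53285.97; 2^15 = 32768, 2^16 = 65536.
Minimum N = 16.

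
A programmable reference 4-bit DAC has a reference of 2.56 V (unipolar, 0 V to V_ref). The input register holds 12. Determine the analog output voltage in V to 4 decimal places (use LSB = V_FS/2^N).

LSB = 2.56 V / 2^4 = 160.000 mV.
V_out = 0 + 12 × 0.16 V = 1.92 V.

1.9200 V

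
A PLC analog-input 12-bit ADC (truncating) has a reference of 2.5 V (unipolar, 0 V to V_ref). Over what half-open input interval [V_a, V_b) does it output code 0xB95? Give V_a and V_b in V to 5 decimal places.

[1.80969 V, 1.81030 V)

LSB = 2.5/2^12 = 0.610 mV.
Code 0xB95 = 2965 decimal.
V_a = V_low + 2965·LSB = 1.80969 V; V_b = V_low + 2966·LSB = 1.8103 V.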